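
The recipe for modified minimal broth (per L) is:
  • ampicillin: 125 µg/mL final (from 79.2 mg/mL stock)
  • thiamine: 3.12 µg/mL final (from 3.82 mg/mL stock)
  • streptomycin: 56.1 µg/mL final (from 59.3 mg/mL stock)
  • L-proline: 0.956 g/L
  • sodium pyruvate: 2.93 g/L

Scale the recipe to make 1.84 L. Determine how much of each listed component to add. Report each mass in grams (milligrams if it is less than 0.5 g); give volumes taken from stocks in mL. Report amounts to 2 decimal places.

Scale factor relative to 1 L: 1.84.
ampicillin: V = C2·V2/C1 = 125 µg/mL × 1840 mL ÷ 79200 µg/mL = 2.90 mL
thiamine: V = C2·V2/C1 = 3.12 µg/mL × 1840 mL ÷ 3820 µg/mL = 1.50 mL
streptomycin: V = C2·V2/C1 = 56.1 µg/mL × 1840 mL ÷ 59300 µg/mL = 1.74 mL
L-proline: 0.956 g/L × 1.84 L = 1.76 g
sodium pyruvate: 2.93 g/L × 1.84 L = 5.39 g

ampicillin 2.90 mL; thiamine 1.50 mL; streptomycin 1.74 mL; L-proline 1.76 g; sodium pyruvate 5.39 g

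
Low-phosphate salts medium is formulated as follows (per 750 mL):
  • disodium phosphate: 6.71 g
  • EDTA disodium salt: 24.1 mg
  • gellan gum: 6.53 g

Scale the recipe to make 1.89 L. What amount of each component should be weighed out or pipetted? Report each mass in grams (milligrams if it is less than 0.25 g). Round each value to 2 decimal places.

disodium phosphate 16.91 g; EDTA disodium salt 60.73 mg; gellan gum 16.46 g

Ratio of target to recipe volume: 1890 / 750 = 2.52.
disodium phosphate: 6.71 g × (1890 mL / 750 mL) = 16.91 g
EDTA disodium salt: 24.1 mg × (1890 mL / 750 mL) = 60.73 mg
gellan gum: 6.53 g × (1890 mL / 750 mL) = 16.46 g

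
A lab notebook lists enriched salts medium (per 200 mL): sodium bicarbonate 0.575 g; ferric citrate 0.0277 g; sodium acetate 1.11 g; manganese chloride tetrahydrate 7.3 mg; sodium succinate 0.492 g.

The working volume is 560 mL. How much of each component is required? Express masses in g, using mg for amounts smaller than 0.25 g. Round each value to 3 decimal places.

sodium bicarbonate 1.610 g; ferric citrate 77.560 mg; sodium acetate 3.108 g; manganese chloride tetrahydrate 20.440 mg; sodium succinate 1.378 g

Ratio of target to recipe volume: 560 / 200 = 2.8.
sodium bicarbonate: 0.575 g × (560 mL / 200 mL) = 1.610 g
ferric citrate: 0.0277 g × (560 mL / 200 mL) = 0.07756 g = 77.560 mg
sodium acetate: 1.11 g × (560 mL / 200 mL) = 3.108 g
manganese chloride tetrahydrate: 7.3 mg × (560 mL / 200 mL) = 20.440 mg
sodium succinate: 0.492 g × (560 mL / 200 mL) = 1.378 g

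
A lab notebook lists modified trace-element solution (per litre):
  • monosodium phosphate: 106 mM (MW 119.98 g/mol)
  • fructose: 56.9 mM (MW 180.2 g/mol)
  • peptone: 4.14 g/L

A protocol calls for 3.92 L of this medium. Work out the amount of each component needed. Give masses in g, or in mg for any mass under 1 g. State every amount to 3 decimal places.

Working volume: 3.92 L.
monosodium phosphate: 106 mmol/L × 119.98 g/mol × 3.92 L ÷ 1000 = 49.854 g
fructose: 56.9 mmol/L × 180.2 g/mol × 3.92 L ÷ 1000 = 40.193 g
peptone: 4.14 g/L × 3.92 L = 16.229 g

monosodium phosphate 49.854 g; fructose 40.193 g; peptone 16.229 g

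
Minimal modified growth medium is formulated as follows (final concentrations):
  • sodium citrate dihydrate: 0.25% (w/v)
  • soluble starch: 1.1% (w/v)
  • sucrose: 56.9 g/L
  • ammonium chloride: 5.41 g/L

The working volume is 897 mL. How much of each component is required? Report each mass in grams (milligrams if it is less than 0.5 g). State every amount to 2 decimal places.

sodium citrate dihydrate 2.24 g; soluble starch 9.87 g; sucrose 51.04 g; ammonium chloride 4.85 g

Working volume: 897 mL = 0.897 L.
sodium citrate dihydrate: 0.25 g per 100 mL × 897 mL ÷ 100 = 2.24 g
soluble starch: 1.1 g per 100 mL × 897 mL ÷ 100 = 9.87 g
sucrose: 56.9 g/L × 0.897 L = 51.04 g
ammonium chloride: 5.41 g/L × 0.897 L = 4.85 g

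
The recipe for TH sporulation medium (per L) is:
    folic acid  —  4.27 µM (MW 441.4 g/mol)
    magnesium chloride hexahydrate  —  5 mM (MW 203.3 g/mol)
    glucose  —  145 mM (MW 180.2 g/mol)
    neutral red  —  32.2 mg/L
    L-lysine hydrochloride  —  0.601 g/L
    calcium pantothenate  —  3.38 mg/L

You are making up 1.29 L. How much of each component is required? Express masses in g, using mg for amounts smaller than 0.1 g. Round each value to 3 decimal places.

folic acid 2.431 mg; magnesium chloride hexahydrate 1.311 g; glucose 33.706 g; neutral red 41.538 mg; L-lysine hydrochloride 0.775 g; calcium pantothenate 4.360 mg

Working volume: 1.29 L.
folic acid: 4.27 µmol/L × 441.4 g/mol × 1.29 L ÷ 1000 = 2.431 mg
magnesium chloride hexahydrate: 5 mmol/L × 203.3 g/mol × 1.29 L ÷ 1000 = 1.311 g
glucose: 145 mmol/L × 180.2 g/mol × 1.29 L ÷ 1000 = 33.706 g
neutral red: 32.2 mg/L × 1.29 L = 41.538 mg
L-lysine hydrochloride: 0.601 g/L × 1.29 L = 0.775 g
calcium pantothenate: 3.38 mg/L × 1.29 L = 4.360 mg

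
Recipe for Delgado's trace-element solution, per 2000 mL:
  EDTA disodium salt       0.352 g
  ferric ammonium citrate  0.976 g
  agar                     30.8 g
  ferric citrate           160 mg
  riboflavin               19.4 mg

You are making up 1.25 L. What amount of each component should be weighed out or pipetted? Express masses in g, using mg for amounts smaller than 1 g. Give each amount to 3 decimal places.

Scale factor = 1250 mL / 2000 mL = 0.625.
EDTA disodium salt: 0.352 g × (1250 mL / 2000 mL) = 0.22 g = 220.000 mg
ferric ammonium citrate: 0.976 g × (1250 mL / 2000 mL) = 0.61 g = 610.000 mg
agar: 30.8 g × (1250 mL / 2000 mL) = 19.250 g
ferric citrate: 160 mg × (1250 mL / 2000 mL) = 100.000 mg
riboflavin: 19.4 mg × (1250 mL / 2000 mL) = 12.125 mg

EDTA disodium salt 220.000 mg; ferric ammonium citrate 610.000 mg; agar 19.250 g; ferric citrate 100.000 mg; riboflavin 12.125 mg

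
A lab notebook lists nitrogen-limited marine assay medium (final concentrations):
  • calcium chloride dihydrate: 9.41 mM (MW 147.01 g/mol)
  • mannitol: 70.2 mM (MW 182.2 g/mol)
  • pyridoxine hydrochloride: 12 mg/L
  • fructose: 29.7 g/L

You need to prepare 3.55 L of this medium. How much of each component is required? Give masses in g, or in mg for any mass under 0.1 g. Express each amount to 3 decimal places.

calcium chloride dihydrate 4.911 g; mannitol 45.406 g; pyridoxine hydrochloride 42.600 mg; fructose 105.435 g

Working volume: 3.55 L.
calcium chloride dihydrate: 9.41 mmol/L × 147.01 g/mol × 3.55 L ÷ 1000 = 4.911 g
mannitol: 70.2 mmol/L × 182.2 g/mol × 3.55 L ÷ 1000 = 45.406 g
pyridoxine hydrochloride: 12 mg/L × 3.55 L = 42.600 mg
fructose: 29.7 g/L × 3.55 L = 105.435 g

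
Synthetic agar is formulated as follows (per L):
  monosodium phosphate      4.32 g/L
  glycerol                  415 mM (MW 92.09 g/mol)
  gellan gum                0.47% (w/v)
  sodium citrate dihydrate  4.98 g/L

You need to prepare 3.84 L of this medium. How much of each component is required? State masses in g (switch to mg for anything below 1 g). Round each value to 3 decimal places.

monosodium phosphate 16.589 g; glycerol 146.755 g; gellan gum 18.048 g; sodium citrate dihydrate 19.123 g

Scale factor relative to 1 L: 3.84.
monosodium phosphate: 4.32 g/L × 3.84 L = 16.589 g
glycerol: 415 mmol/L × 92.09 g/mol × 3.84 L ÷ 1000 = 146.755 g
gellan gum: 0.47% w/v = 4.7 g/L → 4.7 × 3.84 L = 18.048 g
sodium citrate dihydrate: 4.98 g/L × 3.84 L = 19.123 g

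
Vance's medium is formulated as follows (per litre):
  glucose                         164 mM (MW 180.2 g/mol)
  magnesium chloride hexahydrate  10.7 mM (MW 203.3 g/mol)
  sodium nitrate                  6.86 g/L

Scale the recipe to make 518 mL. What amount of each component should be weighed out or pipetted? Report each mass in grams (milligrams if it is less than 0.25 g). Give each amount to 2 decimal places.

glucose 15.31 g; magnesium chloride hexahydrate 1.13 g; sodium nitrate 3.55 g

Working volume: 518 mL = 0.518 L.
glucose: 164 mmol/L × 180.2 g/mol × 0.518 L ÷ 1000 = 15.31 g
magnesium chloride hexahydrate: 10.7 mmol/L × 203.3 g/mol × 0.518 L ÷ 1000 = 1.13 g
sodium nitrate: 6.86 g/L × 0.518 L = 3.55 g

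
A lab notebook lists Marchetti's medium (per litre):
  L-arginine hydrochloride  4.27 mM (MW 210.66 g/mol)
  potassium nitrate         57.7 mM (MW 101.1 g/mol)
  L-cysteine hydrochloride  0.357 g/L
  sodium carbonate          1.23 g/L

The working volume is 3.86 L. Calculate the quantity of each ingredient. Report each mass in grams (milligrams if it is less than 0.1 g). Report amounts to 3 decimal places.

Scale factor relative to 1 L: 3.86.
L-arginine hydrochloride: 4.27 mmol/L × 210.66 g/mol × 3.86 L ÷ 1000 = 3.472 g
potassium nitrate: 57.7 mmol/L × 101.1 g/mol × 3.86 L ÷ 1000 = 22.517 g
L-cysteine hydrochloride: 0.357 g/L × 3.86 L = 1.378 g
sodium carbonate: 1.23 g/L × 3.86 L = 4.748 g

L-arginine hydrochloride 3.472 g; potassium nitrate 22.517 g; L-cysteine hydrochloride 1.378 g; sodium carbonate 4.748 g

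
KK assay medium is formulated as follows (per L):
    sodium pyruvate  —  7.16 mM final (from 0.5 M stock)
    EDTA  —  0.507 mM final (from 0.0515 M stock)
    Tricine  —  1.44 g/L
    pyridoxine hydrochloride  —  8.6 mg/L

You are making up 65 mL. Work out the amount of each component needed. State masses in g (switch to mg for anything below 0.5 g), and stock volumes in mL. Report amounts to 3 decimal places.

sodium pyruvate 0.931 mL; EDTA 0.640 mL; Tricine 93.600 mg; pyridoxine hydrochloride 0.559 mg

Target volume = 65 mL = 0.065 L.
sodium pyruvate: dilute stock: 7.16 mM × 65 mL ÷ 500 mM = 0.931 mL
EDTA: C1V1 = C2V2 → 0.507 mM × 65 mL ÷ 51.5 mM = 0.640 mL
Tricine: 1.44 g/L × 0.065 L = 0.0936 g = 93.600 mg
pyridoxine hydrochloride: 8.6 mg/L × 0.065 L = 0.559 mg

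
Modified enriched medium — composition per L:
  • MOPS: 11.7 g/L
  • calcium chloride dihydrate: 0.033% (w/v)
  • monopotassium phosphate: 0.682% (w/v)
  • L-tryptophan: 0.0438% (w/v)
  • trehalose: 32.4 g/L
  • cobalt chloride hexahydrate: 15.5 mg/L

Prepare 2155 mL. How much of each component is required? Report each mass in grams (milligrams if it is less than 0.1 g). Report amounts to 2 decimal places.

MOPS 25.21 g; calcium chloride dihydrate 0.71 g; monopotassium phosphate 14.70 g; L-tryptophan 0.94 g; trehalose 69.82 g; cobalt chloride hexahydrate 33.40 mg

Target volume = 2155 mL = 2.155 L.
MOPS: 11.7 g/L × 2.155 L = 25.21 g
calcium chloride dihydrate: 0.033 g per 100 mL × 2155 mL ÷ 100 = 0.71 g
monopotassium phosphate: 0.682% w/v = 6.82 g/L → 6.82 × 2.155 L = 14.70 g
L-tryptophan: 0.0438 g per 100 mL × 2155 mL ÷ 100 = 0.94 g
trehalose: 32.4 g/L × 2.155 L = 69.82 g
cobalt chloride hexahydrate: 15.5 mg/L × 2.155 L = 33.40 mg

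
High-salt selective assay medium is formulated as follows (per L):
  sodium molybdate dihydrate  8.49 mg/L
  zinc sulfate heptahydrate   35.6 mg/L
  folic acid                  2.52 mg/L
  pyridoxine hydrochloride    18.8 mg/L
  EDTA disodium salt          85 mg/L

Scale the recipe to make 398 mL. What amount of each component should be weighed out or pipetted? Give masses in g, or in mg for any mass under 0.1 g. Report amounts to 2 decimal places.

sodium molybdate dihydrate 3.38 mg; zinc sulfate heptahydrate 14.17 mg; folic acid 1.00 mg; pyridoxine hydrochloride 7.48 mg; EDTA disodium salt 33.83 mg

Target volume = 398 mL = 0.398 L.
sodium molybdate dihydrate: 8.49 mg/L × 0.398 L = 3.38 mg
zinc sulfate heptahydrate: 35.6 mg/L × 0.398 L = 14.17 mg
folic acid: 2.52 mg/L × 0.398 L = 1.00 mg
pyridoxine hydrochloride: 18.8 mg/L × 0.398 L = 7.48 mg
EDTA disodium salt: 85 mg/L × 0.398 L = 33.83 mg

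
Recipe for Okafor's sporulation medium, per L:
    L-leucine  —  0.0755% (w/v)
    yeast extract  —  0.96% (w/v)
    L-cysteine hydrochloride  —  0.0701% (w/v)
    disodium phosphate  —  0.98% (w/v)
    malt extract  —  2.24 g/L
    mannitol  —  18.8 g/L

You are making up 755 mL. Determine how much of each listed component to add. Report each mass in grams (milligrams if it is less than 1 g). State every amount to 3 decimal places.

Target volume = 755 mL = 0.755 L.
L-leucine: 0.0755 g per 100 mL × 755 mL ÷ 100 = 0.570025 g = 570.025 mg
yeast extract: 0.96% w/v = 9.6 g/L → 9.6 × 0.755 L = 7.248 g
L-cysteine hydrochloride: 0.0701% w/v = 0.701 g/L → 0.701 × 0.755 L = 0.529255 g = 529.255 mg
disodium phosphate: 0.98% w/v = 9.8 g/L → 9.8 × 0.755 L = 7.399 g
malt extract: 2.24 g/L × 0.755 L = 1.691 g
mannitol: 18.8 g/L × 0.755 L = 14.194 g

L-leucine 570.025 mg; yeast extract 7.248 g; L-cysteine hydrochloride 529.255 mg; disodium phosphate 7.399 g; malt extract 1.691 g; mannitol 14.194 g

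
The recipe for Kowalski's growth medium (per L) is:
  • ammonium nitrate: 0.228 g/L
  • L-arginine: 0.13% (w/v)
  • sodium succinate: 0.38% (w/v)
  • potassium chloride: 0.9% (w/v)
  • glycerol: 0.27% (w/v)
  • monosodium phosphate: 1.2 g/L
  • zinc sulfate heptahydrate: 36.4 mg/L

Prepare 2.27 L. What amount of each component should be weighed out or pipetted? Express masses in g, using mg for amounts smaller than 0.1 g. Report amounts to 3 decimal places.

Working volume: 2.27 L.
ammonium nitrate: 0.228 g/L × 2.27 L = 0.518 g
L-arginine: 0.13% w/v = 1.3 g/L → 1.3 × 2.27 L = 2.951 g
sodium succinate: 0.38 g per 100 mL × 2270 mL ÷ 100 = 8.626 g
potassium chloride: 0.9% w/v = 9 g/L → 9 × 2.27 L = 20.430 g
glycerol: 0.27% w/v = 2.7 g/L → 2.7 × 2.27 L = 6.129 g
monosodium phosphate: 1.2 g/L × 2.27 L = 2.724 g
zinc sulfate heptahydrate: 36.4 mg/L × 2.27 L = 82.628 mg

ammonium nitrate 0.518 g; L-arginine 2.951 g; sodium succinate 8.626 g; potassium chloride 20.430 g; glycerol 6.129 g; monosodium phosphate 2.724 g; zinc sulfate heptahydrate 82.628 mg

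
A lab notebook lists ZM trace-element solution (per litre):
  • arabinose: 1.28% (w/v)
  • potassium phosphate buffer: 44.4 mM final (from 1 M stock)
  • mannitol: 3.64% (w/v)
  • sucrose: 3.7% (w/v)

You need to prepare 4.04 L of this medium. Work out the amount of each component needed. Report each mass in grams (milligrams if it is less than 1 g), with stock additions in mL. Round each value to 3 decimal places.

arabinose 51.712 g; potassium phosphate buffer 179.376 mL; mannitol 147.056 g; sucrose 149.480 g

Scale factor relative to 1 L: 4.04.
arabinose: 1.28 g per 100 mL × 4040 mL ÷ 100 = 51.712 g
potassium phosphate buffer: C1V1 = C2V2 → 44.4 mM × 4040 mL ÷ 1000 mM = 179.376 mL
mannitol: 3.64 g per 100 mL × 4040 mL ÷ 100 = 147.056 g
sucrose: 3.7 g per 100 mL × 4040 mL ÷ 100 = 149.480 g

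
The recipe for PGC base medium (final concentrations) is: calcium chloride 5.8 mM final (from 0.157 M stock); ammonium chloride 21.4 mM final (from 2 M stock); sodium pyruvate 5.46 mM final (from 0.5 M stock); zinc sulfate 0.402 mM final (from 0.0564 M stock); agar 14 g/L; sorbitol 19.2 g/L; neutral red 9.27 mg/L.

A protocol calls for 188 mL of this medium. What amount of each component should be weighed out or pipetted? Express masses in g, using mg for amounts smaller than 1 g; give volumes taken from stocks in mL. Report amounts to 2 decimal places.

Working volume: 188 mL = 0.188 L.
calcium chloride: dilute stock: 5.8 mM × 188 mL ÷ 157 mM = 6.95 mL
ammonium chloride: dilute stock: 21.4 mM × 188 mL ÷ 2000 mM = 2.01 mL
sodium pyruvate: dilute stock: 5.46 mM × 188 mL ÷ 500 mM = 2.05 mL
zinc sulfate: C1V1 = C2V2 → 0.402 mM × 188 mL ÷ 56.4 mM = 1.34 mL
agar: 14 g/L × 0.188 L = 2.63 g
sorbitol: 19.2 g/L × 0.188 L = 3.61 g
neutral red: 9.27 mg/L × 0.188 L = 1.74 mg

calcium chloride 6.95 mL; ammonium chloride 2.01 mL; sodium pyruvate 2.05 mL; zinc sulfate 1.34 mL; agar 2.63 g; sorbitol 3.61 g; neutral red 1.74 mg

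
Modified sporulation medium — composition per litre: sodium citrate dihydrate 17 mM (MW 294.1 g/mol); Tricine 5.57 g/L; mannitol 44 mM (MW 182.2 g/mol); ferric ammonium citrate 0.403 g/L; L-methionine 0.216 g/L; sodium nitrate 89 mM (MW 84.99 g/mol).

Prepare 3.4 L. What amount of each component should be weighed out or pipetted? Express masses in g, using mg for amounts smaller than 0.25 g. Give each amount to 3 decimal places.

sodium citrate dihydrate 16.999 g; Tricine 18.938 g; mannitol 27.257 g; ferric ammonium citrate 1.370 g; L-methionine 0.734 g; sodium nitrate 25.718 g

Scale factor relative to 1 L: 3.4.
sodium citrate dihydrate: 17 mmol/L × 294.1 g/mol × 3.4 L ÷ 1000 = 16.999 g
Tricine: 5.57 g/L × 3.4 L = 18.938 g
mannitol: 44 mmol/L × 182.2 g/mol × 3.4 L ÷ 1000 = 27.257 g
ferric ammonium citrate: 0.403 g/L × 3.4 L = 1.370 g
L-methionine: 0.216 g/L × 3.4 L = 0.734 g
sodium nitrate: 89 mmol/L × 84.99 g/mol × 3.4 L ÷ 1000 = 25.718 g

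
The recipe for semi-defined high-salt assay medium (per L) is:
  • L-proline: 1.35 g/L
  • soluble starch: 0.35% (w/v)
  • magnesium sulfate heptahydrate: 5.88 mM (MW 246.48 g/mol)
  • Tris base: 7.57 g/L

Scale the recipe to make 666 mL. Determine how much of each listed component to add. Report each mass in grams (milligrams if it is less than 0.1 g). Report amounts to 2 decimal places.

L-proline 0.90 g; soluble starch 2.33 g; magnesium sulfate heptahydrate 0.97 g; Tris base 5.04 g

Target volume = 666 mL = 0.666 L.
L-proline: 1.35 g/L × 0.666 L = 0.90 g
soluble starch: 0.35% w/v = 3.5 g/L → 3.5 × 0.666 L = 2.33 g
magnesium sulfate heptahydrate: 5.88 mmol/L × 246.48 g/mol × 0.666 L ÷ 1000 = 0.97 g
Tris base: 7.57 g/L × 0.666 L = 5.04 g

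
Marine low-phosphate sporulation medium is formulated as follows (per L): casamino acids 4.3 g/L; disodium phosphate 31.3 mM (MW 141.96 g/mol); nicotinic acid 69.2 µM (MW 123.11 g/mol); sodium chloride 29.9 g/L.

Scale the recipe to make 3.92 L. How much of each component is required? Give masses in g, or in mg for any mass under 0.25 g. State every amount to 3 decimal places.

Scale factor relative to 1 L: 3.92.
casamino acids: 4.3 g/L × 3.92 L = 16.856 g
disodium phosphate: 31.3 mmol/L × 141.96 g/mol × 3.92 L ÷ 1000 = 17.418 g
nicotinic acid: 69.2 µmol/L × 123.11 g/mol × 3.92 L ÷ 1000 = 33.395 mg
sodium chloride: 29.9 g/L × 3.92 L = 117.208 g

casamino acids 16.856 g; disodium phosphate 17.418 g; nicotinic acid 33.395 mg; sodium chloride 117.208 g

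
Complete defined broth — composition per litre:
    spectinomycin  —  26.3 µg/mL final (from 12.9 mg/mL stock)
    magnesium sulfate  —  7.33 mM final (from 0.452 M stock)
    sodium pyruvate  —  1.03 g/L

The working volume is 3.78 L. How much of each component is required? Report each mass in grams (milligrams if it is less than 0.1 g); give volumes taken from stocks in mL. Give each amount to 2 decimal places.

Scale factor relative to 1 L: 3.78.
spectinomycin: V = C2·V2/C1 = 26.3 µg/mL × 3780 mL ÷ 12900 µg/mL = 7.71 mL
magnesium sulfate: V = C2·V2/C1 = 7.33 mM × 3780 mL ÷ 452 mM = 61.30 mL
sodium pyruvate: 1.03 g/L × 3.78 L = 3.89 g

spectinomycin 7.71 mL; magnesium sulfate 61.30 mL; sodium pyruvate 3.89 g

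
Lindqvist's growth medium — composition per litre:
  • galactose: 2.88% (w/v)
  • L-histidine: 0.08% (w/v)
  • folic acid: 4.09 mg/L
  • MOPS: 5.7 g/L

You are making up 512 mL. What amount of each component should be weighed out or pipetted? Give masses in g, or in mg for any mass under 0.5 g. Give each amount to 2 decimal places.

Scale factor relative to 1 L: 0.512.
galactose: 2.88% w/v = 28.8 g/L → 28.8 × 0.512 L = 14.75 g
L-histidine: 0.08 g per 100 mL × 512 mL ÷ 100 = 0.4096 g = 409.60 mg
folic acid: 4.09 mg/L × 0.512 L = 2.09 mg
MOPS: 5.7 g/L × 0.512 L = 2.92 g

galactose 14.75 g; L-histidine 409.60 mg; folic acid 2.09 mg; MOPS 2.92 g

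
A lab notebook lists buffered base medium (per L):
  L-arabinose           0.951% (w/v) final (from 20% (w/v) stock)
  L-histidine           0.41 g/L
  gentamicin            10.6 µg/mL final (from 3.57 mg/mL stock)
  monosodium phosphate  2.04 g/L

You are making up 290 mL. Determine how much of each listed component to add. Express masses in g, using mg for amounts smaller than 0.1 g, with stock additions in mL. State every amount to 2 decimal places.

Target volume = 290 mL = 0.29 L.
L-arabinose: V = C2·V2/C1 = 0.951% ÷ 20% × 290 mL = 13.79 mL
L-histidine: 0.41 g/L × 0.29 L = 0.12 g
gentamicin: C1V1 = C2V2 → 10.6 µg/mL × 290 mL ÷ 3570 µg/mL = 0.86 mL
monosodium phosphate: 2.04 g/L × 0.29 L = 0.59 g

L-arabinose 13.79 mL; L-histidine 0.12 g; gentamicin 0.86 mL; monosodium phosphate 0.59 g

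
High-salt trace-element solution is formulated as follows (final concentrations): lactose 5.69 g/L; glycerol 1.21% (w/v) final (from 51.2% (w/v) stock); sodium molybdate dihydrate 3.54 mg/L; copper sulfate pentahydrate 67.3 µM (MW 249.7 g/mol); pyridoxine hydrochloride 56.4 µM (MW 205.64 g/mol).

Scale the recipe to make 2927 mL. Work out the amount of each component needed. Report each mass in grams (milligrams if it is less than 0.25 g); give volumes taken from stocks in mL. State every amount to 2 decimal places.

Working volume: 2927 mL = 2.927 L.
lactose: 5.69 g/L × 2.927 L = 16.65 g
glycerol: dilute stock: 1.21% ÷ 51.2% × 2927 mL = 69.17 mL
sodium molybdate dihydrate: 3.54 mg/L × 2.927 L = 10.36 mg
copper sulfate pentahydrate: 67.3 µmol/L × 249.7 g/mol × 2.927 L ÷ 1000 = 49.19 mg
pyridoxine hydrochloride: 56.4 µmol/L × 205.64 g/mol × 2.927 L ÷ 1000 = 33.95 mg

lactose 16.65 g; glycerol 69.17 mL; sodium molybdate dihydrate 10.36 mg; copper sulfate pentahydrate 49.19 mg; pyridoxine hydrochloride 33.95 mg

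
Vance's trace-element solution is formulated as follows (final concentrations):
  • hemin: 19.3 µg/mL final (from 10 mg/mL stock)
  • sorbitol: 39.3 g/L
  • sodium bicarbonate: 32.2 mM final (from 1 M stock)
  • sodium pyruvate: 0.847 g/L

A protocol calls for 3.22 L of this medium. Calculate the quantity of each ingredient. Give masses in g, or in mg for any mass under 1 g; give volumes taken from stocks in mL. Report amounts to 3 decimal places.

hemin 6.215 mL; sorbitol 126.546 g; sodium bicarbonate 103.684 mL; sodium pyruvate 2.727 g

Working volume: 3.22 L.
hemin: V = C2·V2/C1 = 19.3 µg/mL × 3220 mL ÷ 10000 µg/mL = 6.215 mL
sorbitol: 39.3 g/L × 3.22 L = 126.546 g
sodium bicarbonate: dilute stock: 32.2 mM × 3220 mL ÷ 1000 mM = 103.684 mL
sodium pyruvate: 0.847 g/L × 3.22 L = 2.727 g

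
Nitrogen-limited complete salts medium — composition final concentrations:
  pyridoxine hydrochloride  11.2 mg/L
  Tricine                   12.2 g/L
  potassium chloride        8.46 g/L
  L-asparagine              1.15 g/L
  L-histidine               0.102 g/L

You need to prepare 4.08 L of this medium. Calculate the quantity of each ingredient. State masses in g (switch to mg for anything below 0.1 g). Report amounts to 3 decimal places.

pyridoxine hydrochloride 45.696 mg; Tricine 49.776 g; potassium chloride 34.517 g; L-asparagine 4.692 g; L-histidine 0.416 g

Scale factor relative to 1 L: 4.08.
pyridoxine hydrochloride: 11.2 mg/L × 4.08 L = 45.696 mg
Tricine: 12.2 g/L × 4.08 L = 49.776 g
potassium chloride: 8.46 g/L × 4.08 L = 34.517 g
L-asparagine: 1.15 g/L × 4.08 L = 4.692 g
L-histidine: 0.102 g/L × 4.08 L = 0.416 g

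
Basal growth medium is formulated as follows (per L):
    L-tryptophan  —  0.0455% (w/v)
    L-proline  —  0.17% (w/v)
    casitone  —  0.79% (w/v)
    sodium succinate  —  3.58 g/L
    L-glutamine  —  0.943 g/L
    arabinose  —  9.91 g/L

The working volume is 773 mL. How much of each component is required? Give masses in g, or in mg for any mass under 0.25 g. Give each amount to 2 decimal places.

Working volume: 773 mL = 0.773 L.
L-tryptophan: 0.0455 g per 100 mL × 773 mL ÷ 100 = 0.35 g
L-proline: 0.17 g per 100 mL × 773 mL ÷ 100 = 1.31 g
casitone: 0.79 g per 100 mL × 773 mL ÷ 100 = 6.11 g
sodium succinate: 3.58 g/L × 0.773 L = 2.77 g
L-glutamine: 0.943 g/L × 0.773 L = 0.73 g
arabinose: 9.91 g/L × 0.773 L = 7.66 g

L-tryptophan 0.35 g; L-proline 1.31 g; casitone 6.11 g; sodium succinate 2.77 g; L-glutamine 0.73 g; arabinose 7.66 g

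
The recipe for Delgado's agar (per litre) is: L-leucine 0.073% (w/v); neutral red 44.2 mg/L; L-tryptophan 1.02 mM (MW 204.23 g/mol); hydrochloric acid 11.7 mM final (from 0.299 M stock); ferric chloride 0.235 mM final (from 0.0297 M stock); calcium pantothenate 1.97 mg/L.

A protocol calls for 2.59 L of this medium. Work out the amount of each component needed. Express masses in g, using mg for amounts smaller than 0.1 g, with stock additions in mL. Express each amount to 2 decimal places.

Scale factor relative to 1 L: 2.59.
L-leucine: 0.073 g per 100 mL × 2590 mL ÷ 100 = 1.89 g
neutral red: 44.2 mg/L × 2.59 L = 114.478 mg = 0.11 g
L-tryptophan: 1.02 mmol/L × 204.23 g/mol × 2.59 L ÷ 1000 = 0.54 g
hydrochloric acid: V = C2·V2/C1 = 11.7 mM × 2590 mL ÷ 299 mM = 101.35 mL
ferric chloride: C1V1 = C2V2 → 0.235 mM × 2590 mL ÷ 29.7 mM = 20.49 mL
calcium pantothenate: 1.97 mg/L × 2.59 L = 5.10 mg

L-leucine 1.89 g; neutral red 0.11 g; L-tryptophan 0.54 g; hydrochloric acid 101.35 mL; ferric chloride 20.49 mL; calcium pantothenate 5.10 mg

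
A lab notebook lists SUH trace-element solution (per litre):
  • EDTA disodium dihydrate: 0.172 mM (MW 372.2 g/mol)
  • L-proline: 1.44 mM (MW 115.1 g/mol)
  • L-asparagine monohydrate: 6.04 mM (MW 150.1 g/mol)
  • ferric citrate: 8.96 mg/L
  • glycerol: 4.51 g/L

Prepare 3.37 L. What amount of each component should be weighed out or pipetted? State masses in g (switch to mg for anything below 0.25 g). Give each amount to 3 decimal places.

Working volume: 3.37 L.
EDTA disodium dihydrate: 0.172 mmol/L × 372.2 mg/mmol × 3.37 L = 215.742 mg
L-proline: 1.44 mmol/L × 115.1 g/mol × 3.37 L ÷ 1000 = 0.559 g
L-asparagine monohydrate: 6.04 mmol/L × 150.1 g/mol × 3.37 L ÷ 1000 = 3.055 g
ferric citrate: 8.96 mg/L × 3.37 L = 30.195 mg
glycerol: 4.51 g/L × 3.37 L = 15.199 g

EDTA disodium dihydrate 215.742 mg; L-proline 0.559 g; L-asparagine monohydrate 3.055 g; ferric citrate 30.195 mg; glycerol 15.199 g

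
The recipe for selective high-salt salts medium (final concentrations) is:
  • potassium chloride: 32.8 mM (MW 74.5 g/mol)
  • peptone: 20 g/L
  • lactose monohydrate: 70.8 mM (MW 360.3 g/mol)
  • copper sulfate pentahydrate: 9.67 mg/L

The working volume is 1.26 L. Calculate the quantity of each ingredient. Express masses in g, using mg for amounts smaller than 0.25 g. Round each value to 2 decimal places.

potassium chloride 3.08 g; peptone 25.20 g; lactose monohydrate 32.14 g; copper sulfate pentahydrate 12.18 mg

Working volume: 1.26 L.
potassium chloride: 32.8 mmol/L × 74.5 g/mol × 1.26 L ÷ 1000 = 3.08 g
peptone: 20 g/L × 1.26 L = 25.20 g
lactose monohydrate: 70.8 mmol/L × 360.3 g/mol × 1.26 L ÷ 1000 = 32.14 g
copper sulfate pentahydrate: 9.67 mg/L × 1.26 L = 12.18 mg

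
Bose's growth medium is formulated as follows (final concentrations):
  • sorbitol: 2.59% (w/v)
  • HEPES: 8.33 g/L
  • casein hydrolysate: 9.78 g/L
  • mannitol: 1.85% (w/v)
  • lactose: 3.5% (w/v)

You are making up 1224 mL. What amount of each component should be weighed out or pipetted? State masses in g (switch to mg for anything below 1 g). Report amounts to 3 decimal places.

Scale factor relative to 1 L: 1.224.
sorbitol: 2.59% w/v = 25.9 g/L → 25.9 × 1.224 L = 31.702 g
HEPES: 8.33 g/L × 1.224 L = 10.196 g
casein hydrolysate: 9.78 g/L × 1.224 L = 11.971 g
mannitol: 1.85 g per 100 mL × 1224 mL ÷ 100 = 22.644 g
lactose: 3.5 g per 100 mL × 1224 mL ÷ 100 = 42.840 g

sorbitol 31.702 g; HEPES 10.196 g; casein hydrolysate 11.971 g; mannitol 22.644 g; lactose 42.840 g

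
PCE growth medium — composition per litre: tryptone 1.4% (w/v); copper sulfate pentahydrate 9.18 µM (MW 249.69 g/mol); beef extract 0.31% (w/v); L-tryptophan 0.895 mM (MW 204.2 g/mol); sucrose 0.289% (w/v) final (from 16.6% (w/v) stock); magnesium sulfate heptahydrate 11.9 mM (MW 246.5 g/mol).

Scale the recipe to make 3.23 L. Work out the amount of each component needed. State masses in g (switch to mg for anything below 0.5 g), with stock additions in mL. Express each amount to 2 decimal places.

Scale factor relative to 1 L: 3.23.
tryptone: 1.4% w/v = 14 g/L → 14 × 3.23 L = 45.22 g
copper sulfate pentahydrate: 9.18 µmol/L × 249.69 g/mol × 3.23 L ÷ 1000 = 7.40 mg
beef extract: 0.31 g per 100 mL × 3230 mL ÷ 100 = 10.01 g
L-tryptophan: 0.895 mmol/L × 204.2 g/mol × 3.23 L ÷ 1000 = 0.59 g
sucrose: C1V1 = C2V2 → 0.289% ÷ 16.6% × 3230 mL = 56.23 mL
magnesium sulfate heptahydrate: 11.9 mmol/L × 246.5 g/mol × 3.23 L ÷ 1000 = 9.47 g

tryptone 45.22 g; copper sulfate pentahydrate 7.40 mg; beef extract 10.01 g; L-tryptophan 0.59 g; sucrose 56.23 mL; magnesium sulfate heptahydrate 9.47 g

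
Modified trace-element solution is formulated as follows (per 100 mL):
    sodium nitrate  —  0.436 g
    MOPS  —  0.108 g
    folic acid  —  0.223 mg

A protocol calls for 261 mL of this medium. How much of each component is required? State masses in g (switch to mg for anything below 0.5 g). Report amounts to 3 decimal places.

sodium nitrate 1.138 g; MOPS 281.880 mg; folic acid 0.582 mg

Ratio of target to recipe volume: 261 / 100 = 2.61.
sodium nitrate: 0.436 g × (261 mL / 100 mL) = 1.138 g
MOPS: 0.108 g × (261 mL / 100 mL) = 0.28188 g = 281.880 mg
folic acid: 0.223 mg × (261 mL / 100 mL) = 0.582 mg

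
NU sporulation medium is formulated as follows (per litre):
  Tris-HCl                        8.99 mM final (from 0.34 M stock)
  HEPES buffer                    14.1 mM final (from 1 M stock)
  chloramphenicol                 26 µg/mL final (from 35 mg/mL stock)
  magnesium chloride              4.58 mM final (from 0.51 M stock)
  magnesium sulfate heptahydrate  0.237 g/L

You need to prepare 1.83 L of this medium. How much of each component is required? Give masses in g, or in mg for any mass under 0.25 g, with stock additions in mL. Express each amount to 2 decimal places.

Tris-HCl 48.39 mL; HEPES buffer 25.80 mL; chloramphenicol 1.36 mL; magnesium chloride 16.43 mL; magnesium sulfate heptahydrate 0.43 g

Working volume: 1.83 L.
Tris-HCl: V = C2·V2/C1 = 8.99 mM × 1830 mL ÷ 340 mM = 48.39 mL
HEPES buffer: dilute stock: 14.1 mM × 1830 mL ÷ 1000 mM = 25.80 mL
chloramphenicol: C1V1 = C2V2 → 26 µg/mL × 1830 mL ÷ 35000 µg/mL = 1.36 mL
magnesium chloride: dilute stock: 4.58 mM × 1830 mL ÷ 510 mM = 16.43 mL
magnesium sulfate heptahydrate: 0.237 g/L × 1.83 L = 0.43 g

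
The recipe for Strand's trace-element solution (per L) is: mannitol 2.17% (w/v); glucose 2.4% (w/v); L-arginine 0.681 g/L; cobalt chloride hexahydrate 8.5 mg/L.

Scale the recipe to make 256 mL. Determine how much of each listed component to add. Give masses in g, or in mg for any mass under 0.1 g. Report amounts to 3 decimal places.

mannitol 5.555 g; glucose 6.144 g; L-arginine 0.174 g; cobalt chloride hexahydrate 2.176 mg

Working volume: 256 mL = 0.256 L.
mannitol: 2.17 g per 100 mL × 256 mL ÷ 100 = 5.555 g
glucose: 2.4% w/v = 24 g/L → 24 × 0.256 L = 6.144 g
L-arginine: 0.681 g/L × 0.256 L = 0.174 g
cobalt chloride hexahydrate: 8.5 mg/L × 0.256 L = 2.176 mg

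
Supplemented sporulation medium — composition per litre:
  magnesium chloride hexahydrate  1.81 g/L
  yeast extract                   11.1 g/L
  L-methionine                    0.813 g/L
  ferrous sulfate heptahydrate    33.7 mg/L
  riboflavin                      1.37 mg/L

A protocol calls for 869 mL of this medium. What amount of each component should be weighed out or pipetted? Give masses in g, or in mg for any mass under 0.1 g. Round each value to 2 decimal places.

magnesium chloride hexahydrate 1.57 g; yeast extract 9.65 g; L-methionine 0.71 g; ferrous sulfate heptahydrate 29.29 mg; riboflavin 1.19 mg

Target volume = 869 mL = 0.869 L.
magnesium chloride hexahydrate: 1.81 g/L × 0.869 L = 1.57 g
yeast extract: 11.1 g/L × 0.869 L = 9.65 g
L-methionine: 0.813 g/L × 0.869 L = 0.71 g
ferrous sulfate heptahydrate: 33.7 mg/L × 0.869 L = 29.29 mg
riboflavin: 1.37 mg/L × 0.869 L = 1.19 mg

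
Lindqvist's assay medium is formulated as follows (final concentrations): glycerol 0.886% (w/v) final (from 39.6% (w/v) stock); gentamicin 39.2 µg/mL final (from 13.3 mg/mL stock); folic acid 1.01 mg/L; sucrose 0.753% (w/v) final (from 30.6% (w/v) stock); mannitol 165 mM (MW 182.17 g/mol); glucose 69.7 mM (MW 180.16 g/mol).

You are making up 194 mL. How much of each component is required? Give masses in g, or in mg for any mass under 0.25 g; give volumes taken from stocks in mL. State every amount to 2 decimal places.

Scale factor relative to 1 L: 0.194.
glycerol: V = C2·V2/C1 = 0.886% ÷ 39.6% × 194 mL = 4.34 mL
gentamicin: C1V1 = C2V2 → 39.2 µg/mL × 194 mL ÷ 13300 µg/mL = 0.57 mL
folic acid: 1.01 mg/L × 0.194 L = 0.20 mg
sucrose: C1V1 = C2V2 → 0.753% ÷ 30.6% × 194 mL = 4.77 mL
mannitol: 165 mmol/L × 182.17 g/mol × 0.194 L ÷ 1000 = 5.83 g
glucose: 69.7 mmol/L × 180.16 g/mol × 0.194 L ÷ 1000 = 2.44 g

glycerol 4.34 mL; gentamicin 0.57 mL; folic acid 0.20 mg; sucrose 4.77 mL; mannitol 5.83 g; glucose 2.44 g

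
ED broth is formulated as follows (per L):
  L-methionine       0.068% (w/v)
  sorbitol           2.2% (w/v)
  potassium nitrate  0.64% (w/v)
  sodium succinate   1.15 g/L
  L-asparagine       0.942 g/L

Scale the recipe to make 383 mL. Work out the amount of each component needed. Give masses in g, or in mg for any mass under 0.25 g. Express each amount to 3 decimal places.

Working volume: 383 mL = 0.383 L.
L-methionine: 0.068% w/v = 0.68 g/L → 0.68 × 0.383 L = 0.260 g
sorbitol: 2.2% w/v = 22 g/L → 22 × 0.383 L = 8.426 g
potassium nitrate: 0.64 g per 100 mL × 383 mL ÷ 100 = 2.451 g
sodium succinate: 1.15 g/L × 0.383 L = 0.440 g
L-asparagine: 0.942 g/L × 0.383 L = 0.361 g

L-methionine 0.260 g; sorbitol 8.426 g; potassium nitrate 2.451 g; sodium succinate 0.440 g; L-asparagine 0.361 g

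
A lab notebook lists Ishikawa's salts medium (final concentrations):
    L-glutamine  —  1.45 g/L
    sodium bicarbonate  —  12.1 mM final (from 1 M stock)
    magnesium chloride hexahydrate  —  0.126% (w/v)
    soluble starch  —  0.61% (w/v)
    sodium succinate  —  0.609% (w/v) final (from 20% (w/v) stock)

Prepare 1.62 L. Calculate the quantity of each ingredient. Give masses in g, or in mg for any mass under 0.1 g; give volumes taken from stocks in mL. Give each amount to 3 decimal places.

Working volume: 1.62 L.
L-glutamine: 1.45 g/L × 1.62 L = 2.349 g
sodium bicarbonate: C1V1 = C2V2 → 12.1 mM × 1620 mL ÷ 1000 mM = 19.602 mL
magnesium chloride hexahydrate: 0.126 g per 100 mL × 1620 mL ÷ 100 = 2.041 g
soluble starch: 0.61% w/v = 6.1 g/L → 6.1 × 1.62 L = 9.882 g
sodium succinate: dilute stock: 0.609% ÷ 20% × 1620 mL = 49.329 mL

L-glutamine 2.349 g; sodium bicarbonate 19.602 mL; magnesium chloride hexahydrate 2.041 g; soluble starch 9.882 g; sodium succinate 49.329 mL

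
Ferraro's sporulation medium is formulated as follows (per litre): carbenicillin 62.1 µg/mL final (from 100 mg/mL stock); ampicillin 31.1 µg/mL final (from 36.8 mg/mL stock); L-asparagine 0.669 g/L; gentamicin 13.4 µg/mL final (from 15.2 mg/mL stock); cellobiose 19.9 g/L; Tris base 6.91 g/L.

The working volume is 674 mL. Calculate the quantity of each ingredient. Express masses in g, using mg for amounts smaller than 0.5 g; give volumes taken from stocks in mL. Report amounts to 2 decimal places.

Target volume = 674 mL = 0.674 L.
carbenicillin: C1V1 = C2V2 → 62.1 µg/mL × 674 mL ÷ 100000 µg/mL = 0.42 mL
ampicillin: V = C2·V2/C1 = 31.1 µg/mL × 674 mL ÷ 36800 µg/mL = 0.57 mL
L-asparagine: 0.669 g/L × 0.674 L = 0.450906 g = 450.91 mg
gentamicin: dilute stock: 13.4 µg/mL × 674 mL ÷ 15200 µg/mL = 0.59 mL
cellobiose: 19.9 g/L × 0.674 L = 13.41 g
Tris base: 6.91 g/L × 0.674 L = 4.66 g

carbenicillin 0.42 mL; ampicillin 0.57 mL; L-asparagine 450.91 mg; gentamicin 0.59 mL; cellobiose 13.41 g; Tris base 4.66 g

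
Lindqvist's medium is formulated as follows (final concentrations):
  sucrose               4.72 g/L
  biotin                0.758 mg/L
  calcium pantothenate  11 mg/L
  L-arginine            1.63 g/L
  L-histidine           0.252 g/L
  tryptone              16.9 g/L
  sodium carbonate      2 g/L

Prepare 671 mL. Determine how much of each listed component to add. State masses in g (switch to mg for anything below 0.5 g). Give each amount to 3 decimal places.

sucrose 3.167 g; biotin 0.509 mg; calcium pantothenate 7.381 mg; L-arginine 1.094 g; L-histidine 169.092 mg; tryptone 11.340 g; sodium carbonate 1.342 g

Working volume: 671 mL = 0.671 L.
sucrose: 4.72 g/L × 0.671 L = 3.167 g
biotin: 0.758 mg/L × 0.671 L = 0.509 mg
calcium pantothenate: 11 mg/L × 0.671 L = 7.381 mg
L-arginine: 1.63 g/L × 0.671 L = 1.094 g
L-histidine: 0.252 g/L × 0.671 L = 0.169092 g = 169.092 mg
tryptone: 16.9 g/L × 0.671 L = 11.340 g
sodium carbonate: 2 g/L × 0.671 L = 1.342 g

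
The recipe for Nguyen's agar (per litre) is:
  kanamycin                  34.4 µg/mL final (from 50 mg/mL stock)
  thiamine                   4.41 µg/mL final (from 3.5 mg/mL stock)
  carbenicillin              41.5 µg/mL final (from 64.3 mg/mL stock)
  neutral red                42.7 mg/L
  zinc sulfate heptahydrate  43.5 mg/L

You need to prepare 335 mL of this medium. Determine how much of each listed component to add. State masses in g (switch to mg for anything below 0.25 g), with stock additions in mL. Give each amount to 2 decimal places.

Working volume: 335 mL = 0.335 L.
kanamycin: dilute stock: 34.4 µg/mL × 335 mL ÷ 50000 µg/mL = 0.23 mL
thiamine: V = C2·V2/C1 = 4.41 µg/mL × 335 mL ÷ 3500 µg/mL = 0.42 mL
carbenicillin: C1V1 = C2V2 → 41.5 µg/mL × 335 mL ÷ 64300 µg/mL = 0.22 mL
neutral red: 42.7 mg/L × 0.335 L = 14.30 mg
zinc sulfate heptahydrate: 43.5 mg/L × 0.335 L = 14.57 mg

kanamycin 0.23 mL; thiamine 0.42 mL; carbenicillin 0.22 mL; neutral red 14.30 mg; zinc sulfate heptahydrate 14.57 mg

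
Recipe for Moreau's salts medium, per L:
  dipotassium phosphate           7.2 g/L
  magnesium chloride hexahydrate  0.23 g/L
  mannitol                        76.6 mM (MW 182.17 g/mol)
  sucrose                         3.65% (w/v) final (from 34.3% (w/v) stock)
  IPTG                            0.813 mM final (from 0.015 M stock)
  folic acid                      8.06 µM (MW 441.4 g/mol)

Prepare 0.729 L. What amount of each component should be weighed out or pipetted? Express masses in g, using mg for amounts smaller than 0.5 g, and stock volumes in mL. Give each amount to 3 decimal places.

dipotassium phosphate 5.249 g; magnesium chloride hexahydrate 167.670 mg; mannitol 10.173 g; sucrose 77.576 mL; IPTG 39.512 mL; folic acid 2.594 mg

Scale factor relative to 1 L: 0.729.
dipotassium phosphate: 7.2 g/L × 0.729 L = 5.249 g
magnesium chloride hexahydrate: 0.23 g/L × 0.729 L = 0.16767 g = 167.670 mg
mannitol: 76.6 mmol/L × 182.17 g/mol × 0.729 L ÷ 1000 = 10.173 g
sucrose: V = C2·V2/C1 = 3.65% ÷ 34.3% × 729 mL = 77.576 mL
IPTG: C1V1 = C2V2 → 0.813 mM × 729 mL ÷ 15 mM = 39.512 mL
folic acid: 8.06 µmol/L × 441.4 g/mol × 0.729 L ÷ 1000 = 2.594 mg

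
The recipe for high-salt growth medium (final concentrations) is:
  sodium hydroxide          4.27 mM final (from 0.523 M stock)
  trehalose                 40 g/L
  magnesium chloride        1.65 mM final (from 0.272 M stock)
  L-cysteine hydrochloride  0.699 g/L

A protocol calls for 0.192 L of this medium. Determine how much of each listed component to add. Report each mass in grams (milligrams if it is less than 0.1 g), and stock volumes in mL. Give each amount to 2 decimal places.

Scale factor relative to 1 L: 0.192.
sodium hydroxide: C1V1 = C2V2 → 4.27 mM × 192 mL ÷ 523 mM = 1.57 mL
trehalose: 40 g/L × 0.192 L = 7.68 g
magnesium chloride: dilute stock: 1.65 mM × 192 mL ÷ 272 mM = 1.16 mL
L-cysteine hydrochloride: 0.699 g/L × 0.192 L = 0.13 g

sodium hydroxide 1.57 mL; trehalose 7.68 g; magnesium chloride 1.16 mL; L-cysteine hydrochloride 0.13 g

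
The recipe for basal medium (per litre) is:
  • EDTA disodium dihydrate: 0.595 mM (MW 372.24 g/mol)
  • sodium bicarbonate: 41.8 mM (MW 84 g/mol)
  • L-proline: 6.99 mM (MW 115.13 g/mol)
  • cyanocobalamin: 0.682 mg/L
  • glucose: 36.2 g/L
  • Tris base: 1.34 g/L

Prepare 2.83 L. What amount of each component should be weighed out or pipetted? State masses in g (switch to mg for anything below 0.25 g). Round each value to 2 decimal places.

EDTA disodium dihydrate 0.63 g; sodium bicarbonate 9.94 g; L-proline 2.28 g; cyanocobalamin 1.93 mg; glucose 102.45 g; Tris base 3.79 g

Scale factor relative to 1 L: 2.83.
EDTA disodium dihydrate: 0.595 mmol/L × 372.24 g/mol × 2.83 L ÷ 1000 = 0.63 g
sodium bicarbonate: 41.8 mmol/L × 84 g/mol × 2.83 L ÷ 1000 = 9.94 g
L-proline: 6.99 mmol/L × 115.13 g/mol × 2.83 L ÷ 1000 = 2.28 g
cyanocobalamin: 0.682 mg/L × 2.83 L = 1.93 mg
glucose: 36.2 g/L × 2.83 L = 102.45 g
Tris base: 1.34 g/L × 2.83 L = 3.79 g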